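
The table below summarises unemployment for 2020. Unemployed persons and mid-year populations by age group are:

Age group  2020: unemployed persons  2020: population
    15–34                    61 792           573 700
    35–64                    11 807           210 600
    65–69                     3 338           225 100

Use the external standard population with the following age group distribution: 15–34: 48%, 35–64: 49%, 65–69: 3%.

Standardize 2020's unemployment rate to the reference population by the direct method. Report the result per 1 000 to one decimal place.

Age-specific rates per 1 000 for 2020: 107.708, 56.064, 14.829.
Standard weights: 0.48, 0.49, 0.03.
Standardized rate: 0.4800×107.708 + 0.4900×56.064 + 0.0300×14.829 = 79.6158 per 1 000.

79.6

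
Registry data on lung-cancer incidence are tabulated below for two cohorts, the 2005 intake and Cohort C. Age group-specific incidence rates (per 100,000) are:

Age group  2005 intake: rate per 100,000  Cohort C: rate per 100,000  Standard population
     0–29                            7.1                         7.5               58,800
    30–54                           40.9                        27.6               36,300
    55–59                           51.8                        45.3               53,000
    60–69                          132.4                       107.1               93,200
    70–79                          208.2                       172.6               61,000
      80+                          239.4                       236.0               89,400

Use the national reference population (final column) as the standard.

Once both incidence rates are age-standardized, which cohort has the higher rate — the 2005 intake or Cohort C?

Standard total = 391,700; weights = 0.1501, 0.0927, 0.1353, 0.2379, 0.1557, 0.2282.
The 2005 intake: 0.1501×7.1 + 0.0927×40.9 + 0.1353×51.8 + 0.2379×132.4 + 0.1557×208.2 + 0.2282×239.4 = 130.4309 per 100,000.
Cohort C: 0.1501×7.5 + 0.0927×27.6 + 0.1353×45.3 + 0.2379×107.1 + 0.1557×172.6 + 0.2282×236.0 = 116.0391 per 100,000.

2005 intake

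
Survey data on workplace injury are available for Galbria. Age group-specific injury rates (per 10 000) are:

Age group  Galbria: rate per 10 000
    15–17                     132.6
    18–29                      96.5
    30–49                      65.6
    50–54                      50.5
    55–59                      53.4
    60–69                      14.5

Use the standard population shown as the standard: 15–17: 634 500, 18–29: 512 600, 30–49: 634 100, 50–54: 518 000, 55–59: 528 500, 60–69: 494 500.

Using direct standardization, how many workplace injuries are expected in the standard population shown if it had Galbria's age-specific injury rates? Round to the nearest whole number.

Expected workplace injuries = Σ (standard pop × age-specific rate ÷ 10 000)
= 634 500×132.6/10 000 + 512 600×96.5/10 000 + 634 100×65.6/10 000 + 518 000×50.5/10 000 + 528 500×53.4/10 000 + 494 500×14.5/10 000
= 8413.47 + 4946.59 + 4159.70 + 2615.90 + 2822.19 + 717.02 = 23674.87.

23675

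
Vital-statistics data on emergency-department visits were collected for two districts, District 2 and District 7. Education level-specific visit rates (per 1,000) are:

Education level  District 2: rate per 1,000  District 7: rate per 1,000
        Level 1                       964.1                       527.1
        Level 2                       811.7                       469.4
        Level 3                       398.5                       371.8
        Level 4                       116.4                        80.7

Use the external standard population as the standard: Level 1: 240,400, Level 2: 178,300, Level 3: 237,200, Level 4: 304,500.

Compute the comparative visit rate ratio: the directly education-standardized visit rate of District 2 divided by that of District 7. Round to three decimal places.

Standard total = 960,400; weights = 0.2503, 0.1857, 0.2470, 0.3171.
District 2: 0.2503×964.1 + 0.1857×811.7 + 0.2470×398.5 + 0.3171×116.4 = 527.3467 per 1,000.
District 7: 0.2503×527.1 + 0.1857×469.4 + 0.2470×371.8 + 0.3171×80.7 = 336.4983 per 1,000.
Ratio = 527.3467 ÷ 336.4983 = 1.56716.

1.567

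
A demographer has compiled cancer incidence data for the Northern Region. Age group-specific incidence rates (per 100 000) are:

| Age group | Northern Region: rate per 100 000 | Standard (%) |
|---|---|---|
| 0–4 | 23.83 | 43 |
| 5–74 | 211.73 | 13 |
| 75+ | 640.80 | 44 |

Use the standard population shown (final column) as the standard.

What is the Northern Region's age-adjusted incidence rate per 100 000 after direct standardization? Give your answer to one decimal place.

319.7

Standard weights: 0.43, 0.13, 0.44.
Standardized rate: 0.4300×23.83 + 0.1300×211.73 + 0.4400×640.80 = 319.7238 per 100 000.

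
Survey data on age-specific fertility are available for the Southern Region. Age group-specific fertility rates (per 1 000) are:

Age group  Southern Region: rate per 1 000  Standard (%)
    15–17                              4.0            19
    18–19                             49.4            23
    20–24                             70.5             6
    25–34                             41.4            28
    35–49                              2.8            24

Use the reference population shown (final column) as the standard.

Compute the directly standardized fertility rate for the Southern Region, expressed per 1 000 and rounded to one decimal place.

Standard weights: 0.19, 0.23, 0.06, 0.28, 0.24.
Standardized rate: 0.1900×4.0 + 0.2300×49.4 + 0.0600×70.5 + 0.2800×41.4 + 0.2400×2.8 = 28.6160 per 1 000.

28.6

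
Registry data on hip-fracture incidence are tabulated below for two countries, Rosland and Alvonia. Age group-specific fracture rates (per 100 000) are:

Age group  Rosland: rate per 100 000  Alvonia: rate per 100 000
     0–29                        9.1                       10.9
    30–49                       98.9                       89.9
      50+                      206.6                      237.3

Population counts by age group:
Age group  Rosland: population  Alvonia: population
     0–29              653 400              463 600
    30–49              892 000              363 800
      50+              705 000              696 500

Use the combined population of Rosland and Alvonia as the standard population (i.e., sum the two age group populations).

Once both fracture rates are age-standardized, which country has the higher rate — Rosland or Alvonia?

Alvonia

Combined standard total = 3 774 300; weights = 0.2959, 0.3327, 0.3713.
Rosland: 0.2959×9.1 + 0.3327×98.9 + 0.3713×206.6 = 112.3157 per 100 000.
Alvonia: 0.2959×10.9 + 0.3327×89.9 + 0.3713×237.3 = 121.2537 per 100 000.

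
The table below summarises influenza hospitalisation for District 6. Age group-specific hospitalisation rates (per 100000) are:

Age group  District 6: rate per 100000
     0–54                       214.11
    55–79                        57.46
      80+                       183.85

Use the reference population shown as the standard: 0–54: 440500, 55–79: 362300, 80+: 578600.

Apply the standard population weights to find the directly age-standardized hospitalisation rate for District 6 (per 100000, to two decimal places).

Standard total = 1381400; weights = 0.3189, 0.2623, 0.4189.
Standardized rate: 0.3189×214.11 + 0.2623×57.46 + 0.4189×183.85 = 160.3510 per 100000.

160.35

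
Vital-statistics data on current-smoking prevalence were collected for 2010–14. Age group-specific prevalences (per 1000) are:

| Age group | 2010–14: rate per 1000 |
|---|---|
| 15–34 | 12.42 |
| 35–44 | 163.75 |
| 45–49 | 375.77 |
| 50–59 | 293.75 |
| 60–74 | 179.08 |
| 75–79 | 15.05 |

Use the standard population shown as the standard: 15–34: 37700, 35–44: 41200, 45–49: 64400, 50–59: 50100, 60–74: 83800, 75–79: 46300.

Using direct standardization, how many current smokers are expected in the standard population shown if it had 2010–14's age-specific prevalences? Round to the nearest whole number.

Expected current smokers = Σ (standard pop × age-specific rate ÷ 1000)
= 37700×12.42/1000 + 41200×163.75/1000 + 64400×375.77/1000 + 50100×293.75/1000 + 83800×179.08/1000 + 46300×15.05/1000
= 468.23 + 6746.50 + 24199.59 + 14716.88 + 15006.90 + 696.82 = 61834.92.

61835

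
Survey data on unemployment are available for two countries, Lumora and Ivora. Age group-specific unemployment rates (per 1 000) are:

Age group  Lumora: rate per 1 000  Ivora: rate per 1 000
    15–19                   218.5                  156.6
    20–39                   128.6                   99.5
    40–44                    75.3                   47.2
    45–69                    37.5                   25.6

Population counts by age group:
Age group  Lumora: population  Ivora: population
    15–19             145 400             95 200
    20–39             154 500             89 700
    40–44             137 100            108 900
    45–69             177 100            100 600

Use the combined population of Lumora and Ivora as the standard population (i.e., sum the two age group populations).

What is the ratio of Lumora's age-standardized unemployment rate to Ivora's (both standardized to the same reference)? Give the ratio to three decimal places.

1.399

Combined standard total = 1 008 500; weights = 0.2386, 0.2421, 0.2439, 0.2754.
Lumora: 0.2386×218.5 + 0.2421×128.6 + 0.2439×75.3 + 0.2754×37.5 = 111.9611 per 1 000.
Ivora: 0.2386×156.6 + 0.2421×99.5 + 0.2439×47.2 + 0.2754×25.6 = 80.0160 per 1 000.
Ratio = 111.9611 ÷ 80.0160 = 1.39923.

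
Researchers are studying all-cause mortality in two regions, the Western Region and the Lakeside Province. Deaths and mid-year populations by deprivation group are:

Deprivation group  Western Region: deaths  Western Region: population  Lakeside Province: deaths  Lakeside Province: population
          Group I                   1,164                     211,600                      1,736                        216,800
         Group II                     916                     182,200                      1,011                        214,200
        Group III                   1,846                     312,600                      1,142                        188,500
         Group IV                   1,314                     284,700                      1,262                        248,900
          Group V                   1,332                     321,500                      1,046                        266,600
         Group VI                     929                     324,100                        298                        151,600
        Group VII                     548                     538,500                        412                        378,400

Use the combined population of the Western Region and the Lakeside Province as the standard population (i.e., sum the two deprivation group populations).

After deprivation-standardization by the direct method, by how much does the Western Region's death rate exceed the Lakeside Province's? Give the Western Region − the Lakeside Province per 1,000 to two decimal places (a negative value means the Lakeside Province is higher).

Deprivation-specific rates per 1,000 for the Western Region: 5.501, 5.027, 5.905, 4.615, 4.143, 2.866, 1.018.
For the Lakeside Province: 8.007, 4.720, 6.058, 5.070, 3.923, 1.966, 1.089.
Combined standard total = 3,840,200; weights = 0.1116, 0.1032, 0.1305, 0.1390, 0.1531, 0.1239, 0.2388.
The Western Region: 0.1116×5.501 + 0.1032×5.027 + 0.1305×5.905 + 0.1390×4.615 + 0.1531×4.143 + 0.1239×2.866 + 0.2388×1.018 = 3.7770 per 1,000.
The Lakeside Province: 0.1116×8.007 + 0.1032×4.720 + 0.1305×6.058 + 0.1390×5.070 + 0.1531×3.923 + 0.1239×1.966 + 0.2388×1.089 = 3.9799 per 1,000.
Difference = 3.7770 − 3.9799 = -0.2028.

-0.20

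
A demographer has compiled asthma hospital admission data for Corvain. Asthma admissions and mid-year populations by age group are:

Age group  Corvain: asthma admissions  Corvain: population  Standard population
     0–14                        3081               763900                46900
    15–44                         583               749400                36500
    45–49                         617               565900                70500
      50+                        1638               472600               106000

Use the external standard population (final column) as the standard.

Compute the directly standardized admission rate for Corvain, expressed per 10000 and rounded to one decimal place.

Age-specific rates per 10000 for Corvain: 40.33, 7.78, 10.90, 34.66.
Standard total = 259900; weights = 0.1805, 0.1404, 0.2713, 0.4078.
Standardized rate: 0.1805×40.33 + 0.1404×7.78 + 0.2713×10.90 + 0.4078×34.66 = 25.4640 per 10000.

25.5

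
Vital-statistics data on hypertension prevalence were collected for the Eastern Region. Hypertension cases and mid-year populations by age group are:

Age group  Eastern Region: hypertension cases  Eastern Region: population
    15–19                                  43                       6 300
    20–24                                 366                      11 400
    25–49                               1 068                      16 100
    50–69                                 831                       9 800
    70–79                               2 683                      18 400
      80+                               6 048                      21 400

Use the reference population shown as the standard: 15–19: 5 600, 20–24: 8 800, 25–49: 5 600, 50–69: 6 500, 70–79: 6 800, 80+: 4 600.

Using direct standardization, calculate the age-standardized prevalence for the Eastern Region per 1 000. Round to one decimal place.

93.3

Age-specific rates per 1 000 for the Eastern Region: 6.825, 32.105, 66.335, 84.796, 145.815, 282.617.
Standard total = 37 900; weights = 0.1478, 0.2322, 0.1478, 0.1715, 0.1794, 0.1214.
Standardized rate: 0.1478×6.825 + 0.2322×32.105 + 0.1478×66.335 + 0.1715×84.796 + 0.1794×145.815 + 0.1214×282.617 = 93.2713 per 1 000.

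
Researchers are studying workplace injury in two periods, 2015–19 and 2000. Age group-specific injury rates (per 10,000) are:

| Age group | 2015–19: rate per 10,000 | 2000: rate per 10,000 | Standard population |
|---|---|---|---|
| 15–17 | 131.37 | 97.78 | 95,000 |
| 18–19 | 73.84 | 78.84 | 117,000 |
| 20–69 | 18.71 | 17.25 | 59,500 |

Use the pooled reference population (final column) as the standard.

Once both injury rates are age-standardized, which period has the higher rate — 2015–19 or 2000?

2015–19

Standard total = 271,500; weights = 0.3499, 0.4309, 0.2192.
2015–19: 0.3499×131.37 + 0.4309×73.84 + 0.2192×18.71 = 81.8883 per 10,000.
2000: 0.3499×97.78 + 0.4309×78.84 + 0.2192×17.25 = 71.9696 per 10,000.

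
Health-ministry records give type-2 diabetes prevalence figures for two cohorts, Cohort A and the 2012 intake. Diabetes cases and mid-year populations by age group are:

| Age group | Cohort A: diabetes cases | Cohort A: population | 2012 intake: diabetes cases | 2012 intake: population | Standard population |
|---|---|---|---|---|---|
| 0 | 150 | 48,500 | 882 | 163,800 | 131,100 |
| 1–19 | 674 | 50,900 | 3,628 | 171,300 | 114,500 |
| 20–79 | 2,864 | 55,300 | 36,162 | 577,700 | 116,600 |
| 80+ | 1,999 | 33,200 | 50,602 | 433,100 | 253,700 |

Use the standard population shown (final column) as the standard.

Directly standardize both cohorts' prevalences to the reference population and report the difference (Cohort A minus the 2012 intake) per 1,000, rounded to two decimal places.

-27.33

Age-specific rates per 1,000 for Cohort A: 3.093, 13.242, 51.790, 60.211.
For the 2012 intake: 5.385, 21.179, 62.597, 116.837.
Standard total = 615,900; weights = 0.2129, 0.1859, 0.1893, 0.4119.
Cohort A: 0.2129×3.093 + 0.1859×13.242 + 0.1893×51.790 + 0.4119×60.211 = 37.7267 per 1,000.
The 2012 intake: 0.2129×5.385 + 0.1859×21.179 + 0.1893×62.597 + 0.4119×116.837 = 65.0612 per 1,000.
Difference = 37.7267 − 65.0612 = -27.3345.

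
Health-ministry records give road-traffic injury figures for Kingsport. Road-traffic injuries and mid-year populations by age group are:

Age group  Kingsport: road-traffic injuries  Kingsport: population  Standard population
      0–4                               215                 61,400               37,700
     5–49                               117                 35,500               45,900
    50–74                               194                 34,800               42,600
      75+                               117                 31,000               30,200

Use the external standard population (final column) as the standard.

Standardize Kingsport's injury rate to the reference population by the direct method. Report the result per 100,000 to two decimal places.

405.85

Age-specific rates per 100,000 for Kingsport: 350.16, 329.58, 557.47, 377.42.
Standard total = 156,400; weights = 0.2410, 0.2935, 0.2724, 0.1931.
Standardized rate: 0.2410×350.16 + 0.2935×329.58 + 0.2724×557.47 + 0.1931×377.42 = 405.8509 per 100,000.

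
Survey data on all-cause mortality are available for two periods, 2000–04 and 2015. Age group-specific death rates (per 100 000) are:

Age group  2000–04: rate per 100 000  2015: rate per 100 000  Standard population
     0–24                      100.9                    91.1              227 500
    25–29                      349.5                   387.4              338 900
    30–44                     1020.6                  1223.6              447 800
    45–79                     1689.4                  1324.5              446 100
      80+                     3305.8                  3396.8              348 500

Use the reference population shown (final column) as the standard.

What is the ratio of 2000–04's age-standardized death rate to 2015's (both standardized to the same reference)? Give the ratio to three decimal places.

Standard total = 1 808 800; weights = 0.1258, 0.1874, 0.2476, 0.2466, 0.1927.
2000–04: 0.1258×100.9 + 0.1874×349.5 + 0.2476×1020.6 + 0.2466×1689.4 + 0.1927×3305.8 = 1384.4193 per 100 000.
2015: 0.1258×91.1 + 0.1874×387.4 + 0.2476×1223.6 + 0.2466×1324.5 + 0.1927×3396.8 = 1368.0824 per 100 000.
Ratio = 1384.4193 ÷ 1368.0824 = 1.01194.

1.012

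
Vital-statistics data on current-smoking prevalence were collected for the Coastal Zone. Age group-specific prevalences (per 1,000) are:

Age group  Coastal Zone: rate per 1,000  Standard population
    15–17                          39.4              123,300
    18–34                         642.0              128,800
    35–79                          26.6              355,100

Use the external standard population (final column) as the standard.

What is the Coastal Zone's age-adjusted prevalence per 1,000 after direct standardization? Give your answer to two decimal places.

Standard total = 607,200; weights = 0.2031, 0.2121, 0.5848.
Standardized rate: 0.2031×39.4 + 0.2121×642.0 + 0.5848×26.6 = 159.7386 per 1,000.

159.74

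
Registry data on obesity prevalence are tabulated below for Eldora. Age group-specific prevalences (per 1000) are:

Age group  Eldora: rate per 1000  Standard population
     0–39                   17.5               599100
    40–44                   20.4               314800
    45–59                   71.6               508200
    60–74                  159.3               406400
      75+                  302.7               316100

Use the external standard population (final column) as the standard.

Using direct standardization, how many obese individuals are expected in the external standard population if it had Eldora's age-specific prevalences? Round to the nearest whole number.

Expected obese individuals = Σ (standard pop × age-specific rate ÷ 1000)
= 599100×17.5/1000 + 314800×20.4/1000 + 508200×71.6/1000 + 406400×159.3/1000 + 316100×302.7/1000
= 10484.25 + 6421.92 + 36387.12 + 64739.52 + 95683.47 = 213716.28.

213716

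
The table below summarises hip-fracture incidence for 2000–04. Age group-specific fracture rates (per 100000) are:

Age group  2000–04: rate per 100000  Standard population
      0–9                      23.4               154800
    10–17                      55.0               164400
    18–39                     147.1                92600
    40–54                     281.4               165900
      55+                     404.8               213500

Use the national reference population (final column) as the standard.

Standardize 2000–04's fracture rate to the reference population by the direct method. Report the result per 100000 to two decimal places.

201.46

Standard total = 791200; weights = 0.1957, 0.2078, 0.1170, 0.2097, 0.2698.
Standardized rate: 0.1957×23.4 + 0.2078×55.0 + 0.1170×147.1 + 0.2097×281.4 + 0.2698×404.8 = 201.4596 per 100000.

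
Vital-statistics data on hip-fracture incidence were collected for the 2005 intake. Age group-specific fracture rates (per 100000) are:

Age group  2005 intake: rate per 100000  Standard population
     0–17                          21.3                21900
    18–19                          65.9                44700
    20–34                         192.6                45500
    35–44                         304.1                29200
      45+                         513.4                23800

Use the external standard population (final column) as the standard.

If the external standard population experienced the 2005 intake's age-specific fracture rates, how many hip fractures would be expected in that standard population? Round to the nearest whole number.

333

Expected hip fractures = Σ (standard pop × age-specific rate ÷ 100000)
= 21900×21.3/100000 + 44700×65.9/100000 + 45500×192.6/100000 + 29200×304.1/100000 + 23800×513.4/100000
= 4.66 + 29.46 + 87.63 + 88.80 + 122.19 = 332.74.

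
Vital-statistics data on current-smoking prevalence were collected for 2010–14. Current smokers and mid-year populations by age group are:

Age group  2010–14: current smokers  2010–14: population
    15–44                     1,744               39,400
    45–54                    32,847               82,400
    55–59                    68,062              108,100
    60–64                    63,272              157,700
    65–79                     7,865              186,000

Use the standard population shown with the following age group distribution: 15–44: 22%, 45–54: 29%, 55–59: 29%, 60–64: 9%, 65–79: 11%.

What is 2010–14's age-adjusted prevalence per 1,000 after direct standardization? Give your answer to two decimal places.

348.69

Age-specific rates per 1,000 for 2010–14: 44.264, 398.629, 629.621, 401.218, 42.285.
Standard weights: 0.22, 0.29, 0.29, 0.09, 0.11.
Standardized rate: 0.2200×44.264 + 0.2900×398.629 + 0.2900×629.621 + 0.0900×401.218 + 0.1100×42.285 = 348.6913 per 1,000.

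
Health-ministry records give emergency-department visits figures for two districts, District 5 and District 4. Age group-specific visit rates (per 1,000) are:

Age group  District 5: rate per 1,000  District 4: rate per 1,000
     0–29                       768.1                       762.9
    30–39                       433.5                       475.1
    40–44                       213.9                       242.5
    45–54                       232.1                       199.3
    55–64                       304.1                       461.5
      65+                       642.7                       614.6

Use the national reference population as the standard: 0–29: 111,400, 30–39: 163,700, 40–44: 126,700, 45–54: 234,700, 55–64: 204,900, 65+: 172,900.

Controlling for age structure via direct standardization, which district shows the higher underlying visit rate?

Standard total = 1,014,300; weights = 0.1098, 0.1614, 0.1249, 0.2314, 0.2020, 0.1705.
District 5: 0.1098×768.1 + 0.1614×433.5 + 0.1249×213.9 + 0.2314×232.1 + 0.2020×304.1 + 0.1705×642.7 = 405.7362 per 1,000.
District 4: 0.1098×762.9 + 0.1614×475.1 + 0.1249×242.5 + 0.2314×199.3 + 0.2020×461.5 + 0.1705×614.6 = 434.8685 per 1,000.

District 4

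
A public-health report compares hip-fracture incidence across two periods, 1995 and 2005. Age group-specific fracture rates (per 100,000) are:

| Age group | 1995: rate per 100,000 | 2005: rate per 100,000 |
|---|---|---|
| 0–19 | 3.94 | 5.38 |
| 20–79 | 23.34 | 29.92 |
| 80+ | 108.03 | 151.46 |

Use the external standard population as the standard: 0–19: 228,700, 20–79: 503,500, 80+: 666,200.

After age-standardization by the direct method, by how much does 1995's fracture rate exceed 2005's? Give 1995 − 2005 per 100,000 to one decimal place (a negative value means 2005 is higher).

Standard total = 1,398,400; weights = 0.1635, 0.3601, 0.4764.
1995: 0.1635×3.94 + 0.3601×23.34 + 0.4764×108.03 = 60.5137 per 100,000.
2005: 0.1635×5.38 + 0.3601×29.92 + 0.4764×151.46 = 83.8085 per 100,000.
Difference = 60.5137 − 83.8085 = -23.2948.

-23.3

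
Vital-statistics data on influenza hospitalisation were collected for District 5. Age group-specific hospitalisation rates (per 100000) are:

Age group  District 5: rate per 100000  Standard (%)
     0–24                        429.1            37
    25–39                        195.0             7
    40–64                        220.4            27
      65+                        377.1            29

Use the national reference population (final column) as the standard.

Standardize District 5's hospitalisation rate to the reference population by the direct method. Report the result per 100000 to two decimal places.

Standard weights: 0.37, 0.07, 0.27, 0.29.
Standardized rate: 0.3700×429.1 + 0.0700×195.0 + 0.2700×220.4 + 0.2900×377.1 = 341.2840 per 100000.

341.28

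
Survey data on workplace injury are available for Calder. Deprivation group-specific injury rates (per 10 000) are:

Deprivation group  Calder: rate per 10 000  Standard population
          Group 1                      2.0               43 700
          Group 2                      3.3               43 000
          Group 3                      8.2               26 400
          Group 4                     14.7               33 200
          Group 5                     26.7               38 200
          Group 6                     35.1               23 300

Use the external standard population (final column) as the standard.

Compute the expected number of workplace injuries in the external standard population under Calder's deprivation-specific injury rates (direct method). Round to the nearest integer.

277

Expected workplace injuries = Σ (standard pop × deprivation-specific rate ÷ 10 000)
= 43 700×2.0/10 000 + 43 000×3.3/10 000 + 26 400×8.2/10 000 + 33 200×14.7/10 000 + 38 200×26.7/10 000 + 23 300×35.1/10 000
= 8.74 + 14.19 + 21.65 + 48.80 + 101.99 + 81.78 = 277.16.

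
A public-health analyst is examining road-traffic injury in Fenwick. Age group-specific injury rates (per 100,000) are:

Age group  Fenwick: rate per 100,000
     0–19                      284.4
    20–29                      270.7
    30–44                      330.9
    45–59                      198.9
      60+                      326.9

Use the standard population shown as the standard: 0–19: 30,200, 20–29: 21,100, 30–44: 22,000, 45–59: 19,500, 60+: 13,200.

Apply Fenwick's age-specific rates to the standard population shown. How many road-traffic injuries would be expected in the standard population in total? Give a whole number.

298

Expected road-traffic injuries = Σ (standard pop × age-specific rate ÷ 100,000)
= 30,200×284.4/100,000 + 21,100×270.7/100,000 + 22,000×330.9/100,000 + 19,500×198.9/100,000 + 13,200×326.9/100,000
= 85.89 + 57.12 + 72.80 + 38.79 + 43.15 = 297.74.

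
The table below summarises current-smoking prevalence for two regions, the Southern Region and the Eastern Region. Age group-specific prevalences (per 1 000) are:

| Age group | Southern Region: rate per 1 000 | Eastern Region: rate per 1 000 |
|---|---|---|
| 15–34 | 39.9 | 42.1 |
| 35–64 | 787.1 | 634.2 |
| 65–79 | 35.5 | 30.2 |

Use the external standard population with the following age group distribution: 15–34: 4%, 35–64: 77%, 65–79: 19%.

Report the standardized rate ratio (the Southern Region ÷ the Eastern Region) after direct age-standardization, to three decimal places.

1.239

Standard weights: 0.04, 0.77, 0.19.
The Southern Region: 0.0400×39.9 + 0.7700×787.1 + 0.1900×35.5 = 614.4080 per 1 000.
The Eastern Region: 0.0400×42.1 + 0.7700×634.2 + 0.1900×30.2 = 495.7560 per 1 000.
Ratio = 614.4080 ÷ 495.7560 = 1.23934.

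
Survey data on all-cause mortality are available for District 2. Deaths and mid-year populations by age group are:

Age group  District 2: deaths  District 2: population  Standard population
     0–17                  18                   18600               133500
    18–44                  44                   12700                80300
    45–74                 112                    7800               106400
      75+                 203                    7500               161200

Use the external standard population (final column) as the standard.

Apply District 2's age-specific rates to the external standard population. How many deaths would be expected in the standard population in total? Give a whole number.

Age-specific rates per 100000 for District 2: 96.77, 346.46, 1435.90, 2706.67.
Expected deaths = Σ (standard pop × age-specific rate ÷ 100000)
= 133500×96.77/100000 + 80300×346.46/100000 + 106400×1435.90/100000 + 161200×2706.67/100000
= 129.19 + 278.20 + 1527.79 + 4363.15 = 6298.34.

6298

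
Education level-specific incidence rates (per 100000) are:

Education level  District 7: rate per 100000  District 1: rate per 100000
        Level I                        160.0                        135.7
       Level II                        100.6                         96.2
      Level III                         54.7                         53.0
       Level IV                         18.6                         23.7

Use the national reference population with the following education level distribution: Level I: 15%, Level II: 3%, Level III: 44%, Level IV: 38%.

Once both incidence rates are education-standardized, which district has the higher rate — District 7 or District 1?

Standard weights: 0.15, 0.03, 0.44, 0.38.
District 7: 0.1500×160.0 + 0.0300×100.6 + 0.4400×54.7 + 0.3800×18.6 = 58.1540 per 100000.
District 1: 0.1500×135.7 + 0.0300×96.2 + 0.4400×53.0 + 0.3800×23.7 = 55.5670 per 100000.

District 7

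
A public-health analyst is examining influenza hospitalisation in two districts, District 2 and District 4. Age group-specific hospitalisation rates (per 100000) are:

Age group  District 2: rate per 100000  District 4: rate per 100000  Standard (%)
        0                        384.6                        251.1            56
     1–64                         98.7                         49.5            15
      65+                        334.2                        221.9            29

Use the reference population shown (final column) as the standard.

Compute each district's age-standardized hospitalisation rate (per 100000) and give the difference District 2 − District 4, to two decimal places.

Standard weights: 0.56, 0.15, 0.29.
District 2: 0.5600×384.6 + 0.1500×98.7 + 0.2900×334.2 = 327.0990 per 100000.
District 4: 0.5600×251.1 + 0.1500×49.5 + 0.2900×221.9 = 212.3920 per 100000.
Difference = 327.0990 − 212.3920 = 114.7070.

114.71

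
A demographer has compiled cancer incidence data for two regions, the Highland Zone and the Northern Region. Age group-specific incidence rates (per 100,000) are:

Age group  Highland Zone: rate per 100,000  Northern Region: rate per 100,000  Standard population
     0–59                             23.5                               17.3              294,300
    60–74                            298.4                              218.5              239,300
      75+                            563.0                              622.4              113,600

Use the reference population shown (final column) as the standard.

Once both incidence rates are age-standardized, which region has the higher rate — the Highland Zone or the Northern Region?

Standard total = 647,200; weights = 0.4547, 0.3697, 0.1755.
The Highland Zone: 0.4547×23.5 + 0.3697×298.4 + 0.1755×563.0 = 219.8393 per 100,000.
The Northern Region: 0.4547×17.3 + 0.3697×218.5 + 0.1755×622.4 = 197.9034 per 100,000.

Highland Zone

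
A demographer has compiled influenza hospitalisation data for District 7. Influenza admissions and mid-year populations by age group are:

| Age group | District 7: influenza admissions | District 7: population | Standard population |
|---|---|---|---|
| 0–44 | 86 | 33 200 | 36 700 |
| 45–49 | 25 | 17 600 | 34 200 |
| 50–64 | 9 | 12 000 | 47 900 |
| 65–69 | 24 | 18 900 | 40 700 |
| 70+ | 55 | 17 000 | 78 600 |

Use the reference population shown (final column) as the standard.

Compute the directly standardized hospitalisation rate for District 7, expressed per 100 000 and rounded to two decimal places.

203.93

Age-specific rates per 100 000 for District 7: 259.04, 142.05, 75.00, 126.98, 323.53.
Standard total = 238 100; weights = 0.1541, 0.1436, 0.2012, 0.1709, 0.3301.
Standardized rate: 0.1541×259.04 + 0.1436×142.05 + 0.2012×75.00 + 0.1709×126.98 + 0.3301×323.53 = 203.9259 per 100 000.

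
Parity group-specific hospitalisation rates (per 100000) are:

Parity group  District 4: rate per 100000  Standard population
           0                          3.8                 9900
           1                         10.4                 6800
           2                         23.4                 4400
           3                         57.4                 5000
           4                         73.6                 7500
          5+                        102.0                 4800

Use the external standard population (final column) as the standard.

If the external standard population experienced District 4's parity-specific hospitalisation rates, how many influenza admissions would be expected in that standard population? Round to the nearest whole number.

15

Expected influenza admissions = Σ (standard pop × parity-specific rate ÷ 100000)
= 9900×3.8/100000 + 6800×10.4/100000 + 4400×23.4/100000 + 5000×57.4/100000 + 7500×73.6/100000 + 4800×102.0/100000
= 0.38 + 0.71 + 1.03 + 2.87 + 5.52 + 4.90 = 15.40.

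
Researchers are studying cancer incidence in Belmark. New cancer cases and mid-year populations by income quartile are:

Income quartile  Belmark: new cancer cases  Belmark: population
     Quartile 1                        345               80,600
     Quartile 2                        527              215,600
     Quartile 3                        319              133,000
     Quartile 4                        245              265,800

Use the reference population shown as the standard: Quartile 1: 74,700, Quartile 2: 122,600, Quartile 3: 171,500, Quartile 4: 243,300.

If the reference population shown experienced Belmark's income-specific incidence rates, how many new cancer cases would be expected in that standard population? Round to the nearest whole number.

1255

Income-specific rates per 100,000 for Belmark: 428.04, 244.43, 239.85, 92.17.
Expected new cancer cases = Σ (standard pop × income-specific rate ÷ 100,000)
= 74,700×428.04/100,000 + 122,600×244.43/100,000 + 171,500×239.85/100,000 + 243,300×92.17/100,000
= 319.75 + 299.68 + 411.34 + 224.26 = 1255.02.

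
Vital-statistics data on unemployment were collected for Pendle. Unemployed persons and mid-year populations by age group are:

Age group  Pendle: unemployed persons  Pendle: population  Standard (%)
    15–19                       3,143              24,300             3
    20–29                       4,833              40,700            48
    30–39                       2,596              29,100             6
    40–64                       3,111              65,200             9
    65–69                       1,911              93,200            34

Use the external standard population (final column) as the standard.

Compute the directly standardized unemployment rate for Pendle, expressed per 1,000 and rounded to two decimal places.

Age-specific rates per 1,000 for Pendle: 129.342, 118.747, 89.210, 47.715, 20.504.
Standard weights: 0.03, 0.48, 0.06, 0.09, 0.34.
Standardized rate: 0.0300×129.342 + 0.4800×118.747 + 0.0600×89.210 + 0.0900×47.715 + 0.3400×20.504 = 77.4971 per 1,000.

77.50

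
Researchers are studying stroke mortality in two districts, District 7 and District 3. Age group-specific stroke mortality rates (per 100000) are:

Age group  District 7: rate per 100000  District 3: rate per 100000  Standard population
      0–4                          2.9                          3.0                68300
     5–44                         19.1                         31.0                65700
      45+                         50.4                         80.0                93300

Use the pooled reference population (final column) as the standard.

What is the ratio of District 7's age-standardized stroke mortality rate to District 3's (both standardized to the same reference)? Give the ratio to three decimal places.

Standard total = 227300; weights = 0.3005, 0.2890, 0.4105.
District 7: 0.3005×2.9 + 0.2890×19.1 + 0.4105×50.4 = 27.0799 per 100000.
District 3: 0.3005×3.0 + 0.2890×31.0 + 0.4105×80.0 = 42.6995 per 100000.
Ratio = 27.0799 ÷ 42.6995 = 0.63420.

0.634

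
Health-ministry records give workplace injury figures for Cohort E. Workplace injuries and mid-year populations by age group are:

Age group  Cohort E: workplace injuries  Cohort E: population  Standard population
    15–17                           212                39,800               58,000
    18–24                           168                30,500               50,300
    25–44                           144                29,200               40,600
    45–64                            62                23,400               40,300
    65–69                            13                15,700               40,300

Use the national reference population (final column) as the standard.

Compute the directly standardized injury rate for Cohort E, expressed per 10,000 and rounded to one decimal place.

Age-specific rates per 10,000 for Cohort E: 53.27, 55.08, 49.32, 26.50, 8.28.
Standard total = 229,500; weights = 0.2527, 0.2192, 0.1769, 0.1756, 0.1756.
Standardized rate: 0.2527×53.27 + 0.2192×55.08 + 0.1769×49.32 + 0.1756×26.50 + 0.1756×8.28 = 40.3649 per 10,000.

40.4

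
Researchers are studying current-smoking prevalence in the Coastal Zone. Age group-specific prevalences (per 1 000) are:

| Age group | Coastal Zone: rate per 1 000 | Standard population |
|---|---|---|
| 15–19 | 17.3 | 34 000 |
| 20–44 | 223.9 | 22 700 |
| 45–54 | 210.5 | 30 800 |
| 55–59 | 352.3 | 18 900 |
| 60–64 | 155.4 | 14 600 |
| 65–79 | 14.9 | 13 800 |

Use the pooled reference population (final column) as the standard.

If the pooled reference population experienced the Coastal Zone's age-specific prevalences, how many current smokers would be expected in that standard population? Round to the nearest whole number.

21287

Expected current smokers = Σ (standard pop × age-specific rate ÷ 1 000)
= 34 000×17.3/1 000 + 22 700×223.9/1 000 + 30 800×210.5/1 000 + 18 900×352.3/1 000 + 14 600×155.4/1 000 + 13 800×14.9/1 000
= 588.20 + 5082.53 + 6483.40 + 6658.47 + 2268.84 + 205.62 = 21287.06.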